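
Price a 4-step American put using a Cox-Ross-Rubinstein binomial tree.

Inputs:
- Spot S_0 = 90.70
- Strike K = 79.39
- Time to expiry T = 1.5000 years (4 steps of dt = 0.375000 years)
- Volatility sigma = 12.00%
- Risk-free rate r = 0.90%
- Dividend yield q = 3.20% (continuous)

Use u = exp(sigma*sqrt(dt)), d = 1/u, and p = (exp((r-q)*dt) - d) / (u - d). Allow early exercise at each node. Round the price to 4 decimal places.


Answer: Price = V(0,0) = 1.6352

Derivation:
dt = T/N = 0.375000
u = exp(sigma*sqrt(dt)) = 1.076252; d = 1/u = 0.929150
p = (exp((r-q)*dt) - d) / (u - d) = 0.423256
Discount per step: exp(-r*dt) = 0.996631
Stock lattice S(k, i) with i counting down-moves:
  k=0: S(0,0) = 90.7000
  k=1: S(1,0) = 97.6161; S(1,1) = 84.2739
  k=2: S(2,0) = 105.0595; S(2,1) = 90.7000; S(2,2) = 78.3032
  k=3: S(3,0) = 113.0705; S(3,1) = 97.6161; S(3,2) = 84.2739; S(3,3) = 72.7554
  k=4: S(4,0) = 121.6923; S(4,1) = 105.0595; S(4,2) = 90.7000; S(4,3) = 78.3032; S(4,4) = 67.6007
Terminal payoffs V(N, i) = max(K - S_T, 0):
  V(4,0) = 0.000000; V(4,1) = 0.000000; V(4,2) = 0.000000; V(4,3) = 1.086839; V(4,4) = 11.789283
Backward induction: V(k, i) = exp(-r*dt) * [p * V(k+1, i) + (1-p) * V(k+1, i+1)]; then take max(V_cont, immediate exercise) for American.
  V(3,0) = exp(-r*dt) * [p*0.000000 + (1-p)*0.000000] = 0.000000; exercise = 0.000000; V(3,0) = max -> 0.000000
  V(3,1) = exp(-r*dt) * [p*0.000000 + (1-p)*0.000000] = 0.000000; exercise = 0.000000; V(3,1) = max -> 0.000000
  V(3,2) = exp(-r*dt) * [p*0.000000 + (1-p)*1.086839] = 0.624716; exercise = 0.000000; V(3,2) = max -> 0.624716
  V(3,3) = exp(-r*dt) * [p*1.086839 + (1-p)*11.789283] = 7.234947; exercise = 6.634589; V(3,3) = max -> 7.234947
  V(2,0) = exp(-r*dt) * [p*0.000000 + (1-p)*0.000000] = 0.000000; exercise = 0.000000; V(2,0) = max -> 0.000000
  V(2,1) = exp(-r*dt) * [p*0.000000 + (1-p)*0.624716] = 0.359087; exercise = 0.000000; V(2,1) = max -> 0.359087
  V(2,2) = exp(-r*dt) * [p*0.624716 + (1-p)*7.234947] = 4.422175; exercise = 1.086839; V(2,2) = max -> 4.422175
  V(1,0) = exp(-r*dt) * [p*0.000000 + (1-p)*0.359087] = 0.206403; exercise = 0.000000; V(1,0) = max -> 0.206403
  V(1,1) = exp(-r*dt) * [p*0.359087 + (1-p)*4.422175] = 2.693342; exercise = 0.000000; V(1,1) = max -> 2.693342
  V(0,0) = exp(-r*dt) * [p*0.206403 + (1-p)*2.693342] = 1.635201; exercise = 0.000000; V(0,0) = max -> 1.635201


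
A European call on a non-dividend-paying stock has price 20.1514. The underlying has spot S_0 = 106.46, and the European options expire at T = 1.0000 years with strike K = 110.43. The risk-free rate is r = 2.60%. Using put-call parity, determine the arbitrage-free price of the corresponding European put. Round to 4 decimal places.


Answer: Put price = 21.2872

Derivation:
Put-call parity: C - P = S_0 * exp(-qT) - K * exp(-rT).
S_0 * exp(-qT) = 106.4600 * 1.00000000 = 106.46000000
K * exp(-rT) = 110.4300 * 0.97433509 = 107.59582395
P = C - S*exp(-qT) + K*exp(-rT)
P = 20.1514 - 106.46000000 + 107.59582395 = 21.2872


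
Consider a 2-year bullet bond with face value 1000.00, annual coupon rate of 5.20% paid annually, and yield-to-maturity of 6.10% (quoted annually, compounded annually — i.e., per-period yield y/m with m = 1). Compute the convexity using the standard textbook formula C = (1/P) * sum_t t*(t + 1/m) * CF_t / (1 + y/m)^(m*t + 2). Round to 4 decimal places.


Answer: Convexity = 5.1529

Derivation:
Coupon per period c = face * coupon_rate / m = 52.000000
Periods per year m = 1; per-period yield y/m = 0.061000
Number of cashflows N = 2
Cashflows (t years, CF_t, discount factor 1/(1+y/m)^(m*t), PV):
  t = 1.0000: CF_t = 52.000000, DF = 0.942507, PV = 49.010368
  t = 2.0000: CF_t = 1052.000000, DF = 0.888320, PV = 934.512193
Price P = sum_t PV_t = 983.522560
Convexity numerator sum_t t*(t + 1/m) * CF_t / (1+y/m)^(m*t + 2):
  t = 1.0000: term = 87.073738
  t = 2.0000: term = 4980.872841
Convexity = (1/P) * sum = 5067.946579 / 983.522560 = 5.152852


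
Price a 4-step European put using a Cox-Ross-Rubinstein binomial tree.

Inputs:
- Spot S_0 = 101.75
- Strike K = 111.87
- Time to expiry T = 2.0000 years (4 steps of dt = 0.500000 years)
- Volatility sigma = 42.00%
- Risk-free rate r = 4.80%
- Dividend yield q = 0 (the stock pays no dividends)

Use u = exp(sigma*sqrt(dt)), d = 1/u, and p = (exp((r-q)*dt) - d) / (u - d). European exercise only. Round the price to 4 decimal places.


Answer: Price = V(0,0) = 23.6935

Derivation:
dt = T/N = 0.500000
u = exp(sigma*sqrt(dt)) = 1.345795; d = 1/u = 0.743055
p = (exp((r-q)*dt) - d) / (u - d) = 0.466595
Discount per step: exp(-r*dt) = 0.976286
Stock lattice S(k, i) with i counting down-moves:
  k=0: S(0,0) = 101.7500
  k=1: S(1,0) = 136.9346; S(1,1) = 75.6059
  k=2: S(2,0) = 184.2859; S(2,1) = 101.7500; S(2,2) = 56.1793
  k=3: S(3,0) = 248.0111; S(3,1) = 136.9346; S(3,2) = 75.6059; S(3,3) = 41.7444
  k=4: S(4,0) = 333.7720; S(4,1) = 184.2859; S(4,2) = 101.7500; S(4,3) = 56.1793; S(4,4) = 31.0184
Terminal payoffs V(N, i) = max(K - S_T, 0):
  V(4,0) = 0.000000; V(4,1) = 0.000000; V(4,2) = 10.120000; V(4,3) = 55.690657; V(4,4) = 80.851636
Backward induction: V(k, i) = exp(-r*dt) * [p * V(k+1, i) + (1-p) * V(k+1, i+1)].
  V(3,0) = exp(-r*dt) * [p*0.000000 + (1-p)*0.000000] = 0.000000
  V(3,1) = exp(-r*dt) * [p*0.000000 + (1-p)*10.120000] = 5.270052
  V(3,2) = exp(-r*dt) * [p*10.120000 + (1-p)*55.690657] = 33.611209
  V(3,3) = exp(-r*dt) * [p*55.690657 + (1-p)*80.851636] = 67.472725
  V(2,0) = exp(-r*dt) * [p*0.000000 + (1-p)*5.270052] = 2.744411
  V(2,1) = exp(-r*dt) * [p*5.270052 + (1-p)*33.611209] = 19.903906
  V(2,2) = exp(-r*dt) * [p*33.611209 + (1-p)*67.472725] = 50.447734
  V(1,0) = exp(-r*dt) * [p*2.744411 + (1-p)*19.903906] = 11.615241
  V(1,1) = exp(-r*dt) * [p*19.903906 + (1-p)*50.447734] = 35.337783
  V(0,0) = exp(-r*dt) * [p*11.615241 + (1-p)*35.337783] = 23.693452


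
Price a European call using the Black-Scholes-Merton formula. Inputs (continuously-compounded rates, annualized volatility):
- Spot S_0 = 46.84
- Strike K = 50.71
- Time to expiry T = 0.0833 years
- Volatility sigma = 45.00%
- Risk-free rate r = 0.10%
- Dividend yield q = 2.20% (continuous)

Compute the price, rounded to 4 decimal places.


Answer: Price = 1.0233

Derivation:
d1 = (ln(S/K) + (r - q + 0.5*sigma^2) * T) / (sigma * sqrt(T)) = -0.55976272
d2 = d1 - sigma * sqrt(T) = -0.68964055
exp(-rT) = 0.99991670; exp(-qT) = 0.99816908
C = S_0 * exp(-qT) * N(d1) - K * exp(-rT) * N(d2)
N(d1) = 0.28782065; N(d2) = 0.24521013
C = 46.8400 * 0.99816908 * 0.28782065 - 50.7100 * 0.99991670 * 0.24521013 = 1.0233


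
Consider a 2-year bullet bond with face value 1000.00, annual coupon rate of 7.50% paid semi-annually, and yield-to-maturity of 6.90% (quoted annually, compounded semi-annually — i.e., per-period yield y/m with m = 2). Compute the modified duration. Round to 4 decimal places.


Coupon per period c = face * coupon_rate / m = 37.500000
Periods per year m = 2; per-period yield y/m = 0.034500
Number of cashflows N = 4
Cashflows (t years, CF_t, discount factor 1/(1+y/m)^(m*t), PV):
  t = 0.5000: CF_t = 37.500000, DF = 0.966651, PV = 36.249396
  t = 1.0000: CF_t = 37.500000, DF = 0.934413, PV = 35.040499
  t = 1.5000: CF_t = 37.500000, DF = 0.903251, PV = 33.871917
  t = 2.0000: CF_t = 1037.500000, DF = 0.873128, PV = 905.870518
Price P = sum_t PV_t = 1011.032330
First compute Macaulay numerator sum_t t * PV_t:
  t * PV_t at t = 0.5000: 18.124698
  t * PV_t at t = 1.0000: 35.040499
  t * PV_t at t = 1.5000: 50.807876
  t * PV_t at t = 2.0000: 1811.741035
Macaulay duration D = 1915.714108 / 1011.032330 = 1.894810
Modified duration = D / (1 + y/m) = 1.894810 / (1 + 0.034500) = 1.831619

Answer: Modified duration = 1.8316


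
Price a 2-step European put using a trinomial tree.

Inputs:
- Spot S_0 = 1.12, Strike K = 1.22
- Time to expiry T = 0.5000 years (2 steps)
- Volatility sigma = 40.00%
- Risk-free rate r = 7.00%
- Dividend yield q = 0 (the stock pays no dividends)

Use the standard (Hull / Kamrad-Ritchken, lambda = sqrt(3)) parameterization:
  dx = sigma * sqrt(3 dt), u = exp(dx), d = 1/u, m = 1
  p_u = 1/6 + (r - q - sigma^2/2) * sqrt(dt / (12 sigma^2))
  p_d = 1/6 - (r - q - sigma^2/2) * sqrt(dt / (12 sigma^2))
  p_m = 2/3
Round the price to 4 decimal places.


Answer: Price = V(0,0) = 0.1606

Derivation:
dt = T/N = 0.250000; dx = sigma*sqrt(3*dt) = 0.346410
u = exp(dx) = 1.413982; d = 1/u = 0.707222
p_u = 0.163058, p_m = 0.666667, p_d = 0.170275
Discount per step: exp(-r*dt) = 0.982652
Stock lattice S(k, j) with j the centered position index:
  k=0: S(0,+0) = 1.1200
  k=1: S(1,-1) = 0.7921; S(1,+0) = 1.1200; S(1,+1) = 1.5837
  k=2: S(2,-2) = 0.5602; S(2,-1) = 0.7921; S(2,+0) = 1.1200; S(2,+1) = 1.5837; S(2,+2) = 2.2393
Terminal payoffs V(N, j) = max(K - S_T, 0):
  V(2,-2) = 0.659817; V(2,-1) = 0.427911; V(2,+0) = 0.100000; V(2,+1) = 0.000000; V(2,+2) = 0.000000
Backward induction: V(k, j) = exp(-r*dt) * [p_u * V(k+1, j+1) + p_m * V(k+1, j) + p_d * V(k+1, j-1)]
  V(1,-1) = exp(-r*dt) * [p_u*0.100000 + p_m*0.427911 + p_d*0.659817] = 0.406749
  V(1,+0) = exp(-r*dt) * [p_u*0.000000 + p_m*0.100000 + p_d*0.427911] = 0.137109
  V(1,+1) = exp(-r*dt) * [p_u*0.000000 + p_m*0.000000 + p_d*0.100000] = 0.016732
  V(0,+0) = exp(-r*dt) * [p_u*0.016732 + p_m*0.137109 + p_d*0.406749] = 0.160559


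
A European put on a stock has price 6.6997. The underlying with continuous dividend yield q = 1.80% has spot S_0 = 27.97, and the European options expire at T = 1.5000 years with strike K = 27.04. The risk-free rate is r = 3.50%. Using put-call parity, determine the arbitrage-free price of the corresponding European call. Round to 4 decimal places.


Answer: Call price = 8.2676

Derivation:
Put-call parity: C - P = S_0 * exp(-qT) - K * exp(-rT).
S_0 * exp(-qT) = 27.9700 * 0.97336124 = 27.22491393
K * exp(-rT) = 27.0400 * 0.94885432 = 25.65702084
C = P + S*exp(-qT) - K*exp(-rT)
C = 6.6997 + 27.22491393 - 25.65702084 = 8.2676


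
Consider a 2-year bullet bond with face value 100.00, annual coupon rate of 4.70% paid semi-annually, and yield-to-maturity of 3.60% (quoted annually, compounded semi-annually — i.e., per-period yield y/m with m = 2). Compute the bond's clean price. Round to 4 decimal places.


Answer: Price = 102.1045

Derivation:
Coupon per period c = face * coupon_rate / m = 2.350000
Periods per year m = 2; per-period yield y/m = 0.018000
Number of cashflows N = 4
Cashflows (t years, CF_t, discount factor 1/(1+y/m)^(m*t), PV):
  t = 0.5000: CF_t = 2.350000, DF = 0.982318, PV = 2.308448
  t = 1.0000: CF_t = 2.350000, DF = 0.964949, PV = 2.267631
  t = 1.5000: CF_t = 2.350000, DF = 0.947887, PV = 2.227535
  t = 2.0000: CF_t = 102.350000, DF = 0.931127, PV = 95.300841
Price P = sum_t PV_t = 102.104455


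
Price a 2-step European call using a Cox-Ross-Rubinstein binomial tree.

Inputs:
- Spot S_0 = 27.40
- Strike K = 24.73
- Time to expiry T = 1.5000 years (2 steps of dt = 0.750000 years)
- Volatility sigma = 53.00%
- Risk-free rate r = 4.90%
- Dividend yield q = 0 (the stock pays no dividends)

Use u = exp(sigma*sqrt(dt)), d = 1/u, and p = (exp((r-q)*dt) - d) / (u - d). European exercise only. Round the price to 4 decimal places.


dt = T/N = 0.750000
u = exp(sigma*sqrt(dt)) = 1.582480; d = 1/u = 0.631919
p = (exp((r-q)*dt) - d) / (u - d) = 0.426605
Discount per step: exp(-r*dt) = 0.963917
Stock lattice S(k, i) with i counting down-moves:
  k=0: S(0,0) = 27.4000
  k=1: S(1,0) = 43.3600; S(1,1) = 17.3146
  k=2: S(2,0) = 68.6163; S(2,1) = 27.4000; S(2,2) = 10.9414
Terminal payoffs V(N, i) = max(S_T - K, 0):
  V(2,0) = 43.886288; V(2,1) = 2.670000; V(2,2) = 0.000000
Backward induction: V(k, i) = exp(-r*dt) * [p * V(k+1, i) + (1-p) * V(k+1, i+1)].
  V(1,0) = exp(-r*dt) * [p*43.886288 + (1-p)*2.670000] = 19.522292
  V(1,1) = exp(-r*dt) * [p*2.670000 + (1-p)*0.000000] = 1.097936
  V(0,0) = exp(-r*dt) * [p*19.522292 + (1-p)*1.097936] = 8.634636

Answer: Price = V(0,0) = 8.6346


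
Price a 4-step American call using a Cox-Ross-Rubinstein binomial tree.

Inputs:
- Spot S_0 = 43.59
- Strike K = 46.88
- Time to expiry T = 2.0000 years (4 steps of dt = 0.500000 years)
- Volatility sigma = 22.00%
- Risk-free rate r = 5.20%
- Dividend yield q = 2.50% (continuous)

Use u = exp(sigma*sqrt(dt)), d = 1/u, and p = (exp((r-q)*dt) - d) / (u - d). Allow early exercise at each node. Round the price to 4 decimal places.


dt = T/N = 0.500000
u = exp(sigma*sqrt(dt)) = 1.168316; d = 1/u = 0.855933
p = (exp((r-q)*dt) - d) / (u - d) = 0.504697
Discount per step: exp(-r*dt) = 0.974335
Stock lattice S(k, i) with i counting down-moves:
  k=0: S(0,0) = 43.5900
  k=1: S(1,0) = 50.9269; S(1,1) = 37.3101
  k=2: S(2,0) = 59.4987; S(2,1) = 43.5900; S(2,2) = 31.9349
  k=3: S(3,0) = 69.5133; S(3,1) = 50.9269; S(3,2) = 37.3101; S(3,3) = 27.3342
  k=4: S(4,0) = 81.2135; S(4,1) = 59.4987; S(4,2) = 43.5900; S(4,3) = 31.9349; S(4,4) = 23.3962
Terminal payoffs V(N, i) = max(S_T - K, 0):
  V(4,0) = 34.333520; V(4,1) = 12.618717; V(4,2) = 0.000000; V(4,3) = 0.000000; V(4,4) = 0.000000
Backward induction: V(k, i) = exp(-r*dt) * [p * V(k+1, i) + (1-p) * V(k+1, i+1)]; then take max(V_cont, immediate exercise) for American.
  V(3,0) = exp(-r*dt) * [p*34.333520 + (1-p)*12.618717] = 22.972973; exercise = 22.633310; V(3,0) = max -> 22.972973
  V(3,1) = exp(-r*dt) * [p*12.618717 + (1-p)*0.000000] = 6.205172; exercise = 4.046899; V(3,1) = max -> 6.205172
  V(3,2) = exp(-r*dt) * [p*0.000000 + (1-p)*0.000000] = 0.000000; exercise = 0.000000; V(3,2) = max -> 0.000000
  V(3,3) = exp(-r*dt) * [p*0.000000 + (1-p)*0.000000] = 0.000000; exercise = 0.000000; V(3,3) = max -> 0.000000
  V(2,0) = exp(-r*dt) * [p*22.972973 + (1-p)*6.205172] = 14.291374; exercise = 12.618717; V(2,0) = max -> 14.291374
  V(2,1) = exp(-r*dt) * [p*6.205172 + (1-p)*0.000000] = 3.051353; exercise = 0.000000; V(2,1) = max -> 3.051353
  V(2,2) = exp(-r*dt) * [p*0.000000 + (1-p)*0.000000] = 0.000000; exercise = 0.000000; V(2,2) = max -> 0.000000
  V(1,0) = exp(-r*dt) * [p*14.291374 + (1-p)*3.051353] = 8.500248; exercise = 4.046899; V(1,0) = max -> 8.500248
  V(1,1) = exp(-r*dt) * [p*3.051353 + (1-p)*0.000000] = 1.500483; exercise = 0.000000; V(1,1) = max -> 1.500483
  V(0,0) = exp(-r*dt) * [p*8.500248 + (1-p)*1.500483] = 4.904063; exercise = 0.000000; V(0,0) = max -> 4.904063

Answer: Price = V(0,0) = 4.9041


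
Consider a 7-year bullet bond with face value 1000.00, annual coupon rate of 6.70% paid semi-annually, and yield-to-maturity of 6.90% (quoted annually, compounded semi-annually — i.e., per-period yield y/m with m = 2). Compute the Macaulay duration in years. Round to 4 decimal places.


Answer: Macaulay duration = 5.6919 years

Derivation:
Coupon per period c = face * coupon_rate / m = 33.500000
Periods per year m = 2; per-period yield y/m = 0.034500
Number of cashflows N = 14
Cashflows (t years, CF_t, discount factor 1/(1+y/m)^(m*t), PV):
  t = 0.5000: CF_t = 33.500000, DF = 0.966651, PV = 32.382794
  t = 1.0000: CF_t = 33.500000, DF = 0.934413, PV = 31.302845
  t = 1.5000: CF_t = 33.500000, DF = 0.903251, PV = 30.258913
  t = 2.0000: CF_t = 33.500000, DF = 0.873128, PV = 29.249795
  t = 2.5000: CF_t = 33.500000, DF = 0.844010, PV = 28.274331
  t = 3.0000: CF_t = 33.500000, DF = 0.815863, PV = 27.331397
  t = 3.5000: CF_t = 33.500000, DF = 0.788654, PV = 26.419910
  t = 4.0000: CF_t = 33.500000, DF = 0.762353, PV = 25.538821
  t = 4.5000: CF_t = 33.500000, DF = 0.736929, PV = 24.687116
  t = 5.0000: CF_t = 33.500000, DF = 0.712353, PV = 23.863814
  t = 5.5000: CF_t = 33.500000, DF = 0.688596, PV = 23.067969
  t = 6.0000: CF_t = 33.500000, DF = 0.665632, PV = 22.298665
  t = 6.5000: CF_t = 33.500000, DF = 0.643433, PV = 21.555017
  t = 7.0000: CF_t = 1033.500000, DF = 0.621975, PV = 642.811371
Price P = sum_t PV_t = 989.042759
Macaulay numerator sum_t t * PV_t:
  t * PV_t at t = 0.5000: 16.191397
  t * PV_t at t = 1.0000: 31.302845
  t * PV_t at t = 1.5000: 45.388369
  t * PV_t at t = 2.0000: 58.499590
  t * PV_t at t = 2.5000: 70.685827
  t * PV_t at t = 3.0000: 81.994192
  t * PV_t at t = 3.5000: 92.469687
  t * PV_t at t = 4.0000: 102.155285
  t * PV_t at t = 4.5000: 111.092021
  t * PV_t at t = 5.0000: 119.319070
  t * PV_t at t = 5.5000: 126.873830
  t * PV_t at t = 6.0000: 133.791991
  t * PV_t at t = 6.5000: 140.107611
  t * PV_t at t = 7.0000: 4499.679600
Macaulay duration D = (sum_t t * PV_t) / P = 5629.551316 / 989.042759 = 5.691919


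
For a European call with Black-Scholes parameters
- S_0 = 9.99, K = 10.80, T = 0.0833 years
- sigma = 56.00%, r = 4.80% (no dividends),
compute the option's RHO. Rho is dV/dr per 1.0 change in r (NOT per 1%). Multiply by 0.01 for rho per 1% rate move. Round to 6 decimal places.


Answer: Rho = 0.264459

Derivation:
d1 = -0.3768069447; d2 = -0.5384326852
phi(d1) = 0.3716026020; exp(-qT) = 1.0000000000; exp(-rT) = 0.9960095830
N(d2) = 0.2951391831
Rho = K*T*exp(-rT)*N(d2) = 10.8000 * 0.0833 * 0.9960095830 * 0.2951391831 = 0.264459


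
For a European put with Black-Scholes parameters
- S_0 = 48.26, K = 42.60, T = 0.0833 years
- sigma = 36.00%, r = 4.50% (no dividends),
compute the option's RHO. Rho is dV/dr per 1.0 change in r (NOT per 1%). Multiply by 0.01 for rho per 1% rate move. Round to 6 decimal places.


Answer: Rho = -0.417363

Derivation:
d1 = 1.2886644106; d2 = 1.1847621489
phi(d1) = 0.1739014508; exp(-qT) = 1.0000000000; exp(-rT) = 0.9962585169
N(-d2) = 0.1180557511
Rho = -K*T*exp(-rT)*N(-d2) = -42.6000 * 0.0833 * 0.9962585169 * 0.1180557511 = -0.417363


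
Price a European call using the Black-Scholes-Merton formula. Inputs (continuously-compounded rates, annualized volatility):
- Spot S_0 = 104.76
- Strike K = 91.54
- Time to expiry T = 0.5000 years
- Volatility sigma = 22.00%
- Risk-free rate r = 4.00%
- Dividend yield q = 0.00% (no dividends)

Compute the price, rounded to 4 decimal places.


d1 = (ln(S/K) + (r - q + 0.5*sigma^2) * T) / (sigma * sqrt(T)) = 1.07349085
d2 = d1 - sigma * sqrt(T) = 0.91792735
exp(-rT) = 0.98019867; exp(-qT) = 1.00000000
C = S_0 * exp(-qT) * N(d1) - K * exp(-rT) * N(d2)
N(d1) = 0.85847453; N(d2) = 0.82067155
C = 104.7600 * 1.00000000 * 0.85847453 - 91.5400 * 0.98019867 * 0.82067155 = 16.2971

Answer: Price = 16.2971


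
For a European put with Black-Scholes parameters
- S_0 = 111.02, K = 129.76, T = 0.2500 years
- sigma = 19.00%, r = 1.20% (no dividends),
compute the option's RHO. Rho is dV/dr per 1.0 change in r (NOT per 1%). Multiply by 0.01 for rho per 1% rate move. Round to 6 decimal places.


Answer: Rho = -30.768334

Derivation:
d1 = -1.5627760537; d2 = -1.6577760537
phi(d1) = 0.1176462510; exp(-qT) = 1.0000000000; exp(-rT) = 0.9970044955
N(-d2) = 0.9513186618
Rho = -K*T*exp(-rT)*N(-d2) = -129.7600 * 0.2500 * 0.9970044955 * 0.9513186618 = -30.768334


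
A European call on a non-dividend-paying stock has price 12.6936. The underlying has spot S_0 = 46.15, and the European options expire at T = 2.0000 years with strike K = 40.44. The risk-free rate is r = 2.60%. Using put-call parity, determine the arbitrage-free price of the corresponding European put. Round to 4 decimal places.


Answer: Put price = 4.9345

Derivation:
Put-call parity: C - P = S_0 * exp(-qT) - K * exp(-rT).
S_0 * exp(-qT) = 46.1500 * 1.00000000 = 46.15000000
K * exp(-rT) = 40.4400 * 0.94932887 = 38.39085938
P = C - S*exp(-qT) + K*exp(-rT)
P = 12.6936 - 46.15000000 + 38.39085938 = 4.9345


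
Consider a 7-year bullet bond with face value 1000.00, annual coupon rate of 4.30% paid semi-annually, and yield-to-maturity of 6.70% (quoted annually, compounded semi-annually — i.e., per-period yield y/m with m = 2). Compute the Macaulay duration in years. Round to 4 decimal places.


Answer: Macaulay duration = 6.0387 years

Derivation:
Coupon per period c = face * coupon_rate / m = 21.500000
Periods per year m = 2; per-period yield y/m = 0.033500
Number of cashflows N = 14
Cashflows (t years, CF_t, discount factor 1/(1+y/m)^(m*t), PV):
  t = 0.5000: CF_t = 21.500000, DF = 0.967586, PV = 20.803096
  t = 1.0000: CF_t = 21.500000, DF = 0.936222, PV = 20.128782
  t = 1.5000: CF_t = 21.500000, DF = 0.905876, PV = 19.476325
  t = 2.0000: CF_t = 21.500000, DF = 0.876512, PV = 18.845017
  t = 2.5000: CF_t = 21.500000, DF = 0.848101, PV = 18.234172
  t = 3.0000: CF_t = 21.500000, DF = 0.820611, PV = 17.643128
  t = 3.5000: CF_t = 21.500000, DF = 0.794011, PV = 17.071241
  t = 4.0000: CF_t = 21.500000, DF = 0.768274, PV = 16.517892
  t = 4.5000: CF_t = 21.500000, DF = 0.743371, PV = 15.982479
  t = 5.0000: CF_t = 21.500000, DF = 0.719275, PV = 15.464421
  t = 5.5000: CF_t = 21.500000, DF = 0.695961, PV = 14.963155
  t = 6.0000: CF_t = 21.500000, DF = 0.673402, PV = 14.478137
  t = 6.5000: CF_t = 21.500000, DF = 0.651574, PV = 14.008841
  t = 7.0000: CF_t = 1021.500000, DF = 0.630454, PV = 644.008556
Price P = sum_t PV_t = 867.625242
Macaulay numerator sum_t t * PV_t:
  t * PV_t at t = 0.5000: 10.401548
  t * PV_t at t = 1.0000: 20.128782
  t * PV_t at t = 1.5000: 29.214488
  t * PV_t at t = 2.0000: 37.690034
  t * PV_t at t = 2.5000: 45.585431
  t * PV_t at t = 3.0000: 52.929383
  t * PV_t at t = 3.5000: 59.749343
  t * PV_t at t = 4.0000: 66.071566
  t * PV_t at t = 4.5000: 71.921154
  t * PV_t at t = 5.0000: 77.322103
  t * PV_t at t = 5.5000: 82.297351
  t * PV_t at t = 6.0000: 86.868823
  t * PV_t at t = 6.5000: 91.057467
  t * PV_t at t = 7.0000: 4508.059895
Macaulay duration D = (sum_t t * PV_t) / P = 5239.297368 / 867.625242 = 6.038664


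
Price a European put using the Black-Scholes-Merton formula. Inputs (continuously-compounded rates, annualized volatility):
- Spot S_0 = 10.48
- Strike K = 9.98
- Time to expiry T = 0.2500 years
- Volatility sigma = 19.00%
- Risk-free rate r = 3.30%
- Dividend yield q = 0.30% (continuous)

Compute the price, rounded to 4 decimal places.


Answer: Price = 0.1648

Derivation:
d1 = (ln(S/K) + (r - q + 0.5*sigma^2) * T) / (sigma * sqrt(T)) = 0.64103251
d2 = d1 - sigma * sqrt(T) = 0.54603251
exp(-rT) = 0.99178394; exp(-qT) = 0.99925028
P = K * exp(-rT) * N(-d2) - S_0 * exp(-qT) * N(-d1)
N(-d1) = 0.26075078; N(-d2) = 0.29252179
P = 9.9800 * 0.99178394 * 0.29252179 - 10.4800 * 0.99925028 * 0.26075078 = 0.1648


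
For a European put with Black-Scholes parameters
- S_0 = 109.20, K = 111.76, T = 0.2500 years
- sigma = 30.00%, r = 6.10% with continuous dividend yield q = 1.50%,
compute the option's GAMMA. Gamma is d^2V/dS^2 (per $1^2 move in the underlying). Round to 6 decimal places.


d1 = -0.0028176776; d2 = -0.1528176776
phi(d1) = 0.3989406967; exp(-qT) = 0.9962570225; exp(-rT) = 0.9848656924
Gamma = exp(-qT) * phi(d1) / (S * sigma * sqrt(T)) = 0.9962570225 * 0.3989406967 / (109.2000 * 0.3000 * 0.5000000000) = 0.024264

Answer: Gamma = 0.024264


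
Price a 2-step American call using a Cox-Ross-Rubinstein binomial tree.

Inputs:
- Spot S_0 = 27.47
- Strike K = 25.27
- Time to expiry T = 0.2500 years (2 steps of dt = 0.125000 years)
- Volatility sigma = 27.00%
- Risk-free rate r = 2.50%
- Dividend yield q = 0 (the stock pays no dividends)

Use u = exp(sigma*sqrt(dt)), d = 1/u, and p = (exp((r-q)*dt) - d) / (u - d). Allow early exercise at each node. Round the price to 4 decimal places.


Answer: Price = V(0,0) = 3.0163

Derivation:
dt = T/N = 0.125000
u = exp(sigma*sqrt(dt)) = 1.100164; d = 1/u = 0.908955
p = (exp((r-q)*dt) - d) / (u - d) = 0.492522
Discount per step: exp(-r*dt) = 0.996880
Stock lattice S(k, i) with i counting down-moves:
  k=0: S(0,0) = 27.4700
  k=1: S(1,0) = 30.2215; S(1,1) = 24.9690
  k=2: S(2,0) = 33.2486; S(2,1) = 27.4700; S(2,2) = 22.6957
Terminal payoffs V(N, i) = max(S_T - K, 0):
  V(2,0) = 7.978622; V(2,1) = 2.200000; V(2,2) = 0.000000
Backward induction: V(k, i) = exp(-r*dt) * [p * V(k+1, i) + (1-p) * V(k+1, i+1)]; then take max(V_cont, immediate exercise) for American.
  V(1,0) = exp(-r*dt) * [p*7.978622 + (1-p)*2.200000] = 5.030355; exercise = 4.951510; V(1,0) = max -> 5.030355
  V(1,1) = exp(-r*dt) * [p*2.200000 + (1-p)*0.000000] = 1.080168; exercise = 0.000000; V(1,1) = max -> 1.080168
  V(0,0) = exp(-r*dt) * [p*5.030355 + (1-p)*1.080168] = 3.016282; exercise = 2.200000; V(0,0) = max -> 3.016282


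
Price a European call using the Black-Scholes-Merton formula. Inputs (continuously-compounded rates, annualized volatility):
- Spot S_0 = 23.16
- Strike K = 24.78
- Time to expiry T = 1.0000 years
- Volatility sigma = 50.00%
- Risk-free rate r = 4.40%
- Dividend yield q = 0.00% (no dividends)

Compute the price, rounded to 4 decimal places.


d1 = (ln(S/K) + (r - q + 0.5*sigma^2) * T) / (sigma * sqrt(T)) = 0.20277955
d2 = d1 - sigma * sqrt(T) = -0.29722045
exp(-rT) = 0.95695396; exp(-qT) = 1.00000000
C = S_0 * exp(-qT) * N(d1) - K * exp(-rT) * N(d2)
N(d1) = 0.58034633; N(d2) = 0.38314911
C = 23.1600 * 1.00000000 * 0.58034633 - 24.7800 * 0.95695396 * 0.38314911 = 4.3551

Answer: Price = 4.3551


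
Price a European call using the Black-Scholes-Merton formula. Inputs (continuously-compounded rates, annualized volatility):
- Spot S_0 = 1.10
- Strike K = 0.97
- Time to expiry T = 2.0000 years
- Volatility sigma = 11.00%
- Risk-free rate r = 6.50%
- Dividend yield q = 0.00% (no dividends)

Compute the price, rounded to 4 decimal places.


d1 = (ln(S/K) + (r - q + 0.5*sigma^2) * T) / (sigma * sqrt(T)) = 1.72192964
d2 = d1 - sigma * sqrt(T) = 1.56636615
exp(-rT) = 0.87809543; exp(-qT) = 1.00000000
C = S_0 * exp(-qT) * N(d1) - K * exp(-rT) * N(d2)
N(d1) = 0.95745887; N(d2) = 0.94136854
C = 1.1000 * 1.00000000 * 0.95745887 - 0.9700 * 0.87809543 * 0.94136854 = 0.2514

Answer: Price = 0.2514


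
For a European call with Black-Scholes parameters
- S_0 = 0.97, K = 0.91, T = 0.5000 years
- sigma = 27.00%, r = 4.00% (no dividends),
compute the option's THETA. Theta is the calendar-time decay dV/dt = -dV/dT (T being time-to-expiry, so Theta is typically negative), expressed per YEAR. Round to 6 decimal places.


Answer: Theta = -0.086679

Derivation:
d1 = 0.5346590040; d2 = 0.3437401731
phi(d1) = 0.3458090073; exp(-qT) = 1.0000000000; exp(-rT) = 0.9801986733
Theta = -S*exp(-qT)*phi(d1)*sigma/(2*sqrt(T)) - r*K*exp(-rT)*N(d2) + q*S*exp(-qT)*N(d1)
N(d1) = 0.7035571626; N(d2) = 0.6344791518; sqrt(T) = 0.7071067812
Term 1 = -0.9700 * 1.0000000000 * 0.3458090073 * 0.2700 / (2 * 0.7071067812) = -0.0640408079
Term 2 = -0.0400 * 0.9100 * 0.9801986733 * 0.6344791518 = -0.0226377287
Term 3 = 0 (no dividend yield, q = 0)
Theta = -0.0640408079 + (-0.0226377287) + (0.0000000000) = -0.086679


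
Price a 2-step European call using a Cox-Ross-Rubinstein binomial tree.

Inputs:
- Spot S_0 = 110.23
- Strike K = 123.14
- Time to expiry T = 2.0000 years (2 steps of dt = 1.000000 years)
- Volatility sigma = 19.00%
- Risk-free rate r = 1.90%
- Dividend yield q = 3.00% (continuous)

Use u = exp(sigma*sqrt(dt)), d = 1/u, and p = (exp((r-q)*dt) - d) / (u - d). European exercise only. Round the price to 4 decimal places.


dt = T/N = 1.000000
u = exp(sigma*sqrt(dt)) = 1.209250; d = 1/u = 0.826959
p = (exp((r-q)*dt) - d) / (u - d) = 0.424026
Discount per step: exp(-r*dt) = 0.981179
Stock lattice S(k, i) with i counting down-moves:
  k=0: S(0,0) = 110.2300
  k=1: S(1,0) = 133.2956; S(1,1) = 91.1557
  k=2: S(2,0) = 161.1876; S(2,1) = 110.2300; S(2,2) = 75.3820
Terminal payoffs V(N, i) = max(S_T - K, 0):
  V(2,0) = 38.047630; V(2,1) = 0.000000; V(2,2) = 0.000000
Backward induction: V(k, i) = exp(-r*dt) * [p * V(k+1, i) + (1-p) * V(k+1, i+1)].
  V(1,0) = exp(-r*dt) * [p*38.047630 + (1-p)*0.000000] = 15.829552
  V(1,1) = exp(-r*dt) * [p*0.000000 + (1-p)*0.000000] = 0.000000
  V(0,0) = exp(-r*dt) * [p*15.829552 + (1-p)*0.000000] = 6.585817

Answer: Price = V(0,0) = 6.5858


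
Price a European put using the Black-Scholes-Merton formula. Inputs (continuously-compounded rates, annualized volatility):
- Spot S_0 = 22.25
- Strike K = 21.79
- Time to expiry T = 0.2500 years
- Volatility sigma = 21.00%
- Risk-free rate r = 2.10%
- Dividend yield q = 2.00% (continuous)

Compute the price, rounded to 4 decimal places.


Answer: Price = 0.7042

Derivation:
d1 = (ln(S/K) + (r - q + 0.5*sigma^2) * T) / (sigma * sqrt(T)) = 0.25384152
d2 = d1 - sigma * sqrt(T) = 0.14884152
exp(-rT) = 0.99476376; exp(-qT) = 0.99501248
P = K * exp(-rT) * N(-d2) - S_0 * exp(-qT) * N(-d1)
N(-d1) = 0.39980900; N(-d2) = 0.44083934
P = 21.7900 * 0.99476376 * 0.44083934 - 22.2500 * 0.99501248 * 0.39980900 = 0.7042


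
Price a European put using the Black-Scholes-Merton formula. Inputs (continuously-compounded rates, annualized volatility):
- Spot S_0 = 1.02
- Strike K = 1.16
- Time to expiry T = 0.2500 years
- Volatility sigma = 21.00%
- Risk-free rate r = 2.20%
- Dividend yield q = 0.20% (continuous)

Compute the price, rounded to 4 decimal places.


d1 = (ln(S/K) + (r - q + 0.5*sigma^2) * T) / (sigma * sqrt(T)) = -1.12480836
d2 = d1 - sigma * sqrt(T) = -1.22980836
exp(-rT) = 0.99451510; exp(-qT) = 0.99950012
P = K * exp(-rT) * N(-d2) - S_0 * exp(-qT) * N(-d1)
N(-d1) = 0.86966487; N(-d2) = 0.89061556
P = 1.1600 * 0.99451510 * 0.89061556 - 1.0200 * 0.99950012 * 0.86966487 = 0.1408

Answer: Price = 0.1408


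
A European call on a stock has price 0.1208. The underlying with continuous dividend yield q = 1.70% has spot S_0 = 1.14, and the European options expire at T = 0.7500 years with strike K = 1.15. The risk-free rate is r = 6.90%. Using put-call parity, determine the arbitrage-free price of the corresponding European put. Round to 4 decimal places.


Answer: Put price = 0.0872

Derivation:
Put-call parity: C - P = S_0 * exp(-qT) - K * exp(-rT).
S_0 * exp(-qT) = 1.1400 * 0.98733094 = 1.12555727
K * exp(-rT) = 1.1500 * 0.94956623 = 1.09200116
P = C - S*exp(-qT) + K*exp(-rT)
P = 0.1208 - 1.12555727 + 1.09200116 = 0.0872


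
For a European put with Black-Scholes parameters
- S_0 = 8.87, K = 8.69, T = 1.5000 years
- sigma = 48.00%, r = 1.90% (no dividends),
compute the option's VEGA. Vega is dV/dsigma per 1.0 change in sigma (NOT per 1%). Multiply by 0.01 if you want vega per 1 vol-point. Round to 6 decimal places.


d1 = 0.3772926207; d2 = -0.2105849176
phi(d1) = 0.3715345588; exp(-qT) = 1.0000000000; exp(-rT) = 0.9719022941
Vega = S * exp(-qT) * phi(d1) * sqrt(T) = 8.8700 * 1.0000000000 * 0.3715345588 * 1.2247448714 = 4.036161

Answer: Vega = 4.036161


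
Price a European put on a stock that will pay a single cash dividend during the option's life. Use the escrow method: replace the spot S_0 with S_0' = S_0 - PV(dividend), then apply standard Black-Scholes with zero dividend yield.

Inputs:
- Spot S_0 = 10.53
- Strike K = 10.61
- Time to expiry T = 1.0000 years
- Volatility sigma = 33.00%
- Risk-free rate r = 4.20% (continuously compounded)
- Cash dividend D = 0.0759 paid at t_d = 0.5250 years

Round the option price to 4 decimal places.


PV(D) = D * exp(-r * t_d) = 0.0759 * 0.97819132 = 0.07424472
S_0' = S_0 - PV(D) = 10.5300 - 0.07424472 = 10.45575528
d1 = (ln(S_0'/K) + (r + sigma^2/2)*T) / (sigma*sqrt(T)) = 0.24789581
d2 = d1 - sigma*sqrt(T) = -0.08210419
exp(-rT) = 0.95886978
N(-d1) = 0.40210751; N(-d2) = 0.53271807
P = K * exp(-rT) * N(-d2) - S_0' * N(-d1) = 10.6100 * 0.95886978 * 0.53271807 - 10.45575528 * 0.40210751 = 1.2153

Answer: Price = 1.2153


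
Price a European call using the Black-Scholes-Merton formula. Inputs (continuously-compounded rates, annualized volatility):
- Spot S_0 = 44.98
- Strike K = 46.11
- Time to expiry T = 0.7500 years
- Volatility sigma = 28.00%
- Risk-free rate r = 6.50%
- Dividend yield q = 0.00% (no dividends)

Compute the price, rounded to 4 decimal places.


d1 = (ln(S/K) + (r - q + 0.5*sigma^2) * T) / (sigma * sqrt(T)) = 0.21996262
d2 = d1 - sigma * sqrt(T) = -0.02252449
exp(-rT) = 0.95241920; exp(-qT) = 1.00000000
C = S_0 * exp(-qT) * N(d1) - K * exp(-rT) * N(d2)
N(d1) = 0.58704987; N(d2) = 0.49101479
C = 44.9800 * 1.00000000 * 0.58704987 - 46.1100 * 0.95241920 * 0.49101479 = 4.8421

Answer: Price = 4.8421


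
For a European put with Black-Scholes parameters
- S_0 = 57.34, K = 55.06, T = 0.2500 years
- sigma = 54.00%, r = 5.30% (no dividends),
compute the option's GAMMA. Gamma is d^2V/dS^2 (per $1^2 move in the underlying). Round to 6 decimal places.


Answer: Gamma = 0.024368

Derivation:
d1 = 0.3343517064; d2 = 0.0643517064
phi(d1) = 0.3772549482; exp(-qT) = 1.0000000000; exp(-rT) = 0.9868373948
Gamma = exp(-qT) * phi(d1) / (S * sigma * sqrt(T)) = 1.0000000000 * 0.3772549482 / (57.3400 * 0.5400 * 0.5000000000) = 0.024368


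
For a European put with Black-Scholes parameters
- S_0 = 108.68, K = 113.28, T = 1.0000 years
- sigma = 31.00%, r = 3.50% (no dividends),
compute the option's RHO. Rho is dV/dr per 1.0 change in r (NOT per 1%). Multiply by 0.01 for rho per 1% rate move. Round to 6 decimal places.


Answer: Rho = -62.325034

Derivation:
d1 = 0.1341779181; d2 = -0.1758220819
phi(d1) = 0.3953671745; exp(-qT) = 1.0000000000; exp(-rT) = 0.9656054163
N(-d2) = 0.5697831395
Rho = -K*T*exp(-rT)*N(-d2) = -113.2800 * 1.0000 * 0.9656054163 * 0.5697831395 = -62.325034


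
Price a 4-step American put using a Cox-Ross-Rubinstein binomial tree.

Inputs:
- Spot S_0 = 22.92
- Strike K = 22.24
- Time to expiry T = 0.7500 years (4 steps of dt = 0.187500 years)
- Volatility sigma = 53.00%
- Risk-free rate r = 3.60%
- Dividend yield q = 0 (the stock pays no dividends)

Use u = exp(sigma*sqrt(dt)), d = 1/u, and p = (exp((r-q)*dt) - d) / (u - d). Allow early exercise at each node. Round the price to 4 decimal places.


dt = T/N = 0.187500
u = exp(sigma*sqrt(dt)) = 1.257967; d = 1/u = 0.794934
p = (exp((r-q)*dt) - d) / (u - d) = 0.457503
Discount per step: exp(-r*dt) = 0.993273
Stock lattice S(k, i) with i counting down-moves:
  k=0: S(0,0) = 22.9200
  k=1: S(1,0) = 28.8326; S(1,1) = 18.2199
  k=2: S(2,0) = 36.2704; S(2,1) = 22.9200; S(2,2) = 14.4836
  k=3: S(3,0) = 45.6270; S(3,1) = 28.8326; S(3,2) = 18.2199; S(3,3) = 11.5135
  k=4: S(4,0) = 57.3973; S(4,1) = 36.2704; S(4,2) = 22.9200; S(4,3) = 14.4836; S(4,4) = 9.1525
Terminal payoffs V(N, i) = max(K - S_T, 0):
  V(4,0) = 0.000000; V(4,1) = 0.000000; V(4,2) = 0.000000; V(4,3) = 7.756408; V(4,4) = 13.087538
Backward induction: V(k, i) = exp(-r*dt) * [p * V(k+1, i) + (1-p) * V(k+1, i+1)]; then take max(V_cont, immediate exercise) for American.
  V(3,0) = exp(-r*dt) * [p*0.000000 + (1-p)*0.000000] = 0.000000; exercise = 0.000000; V(3,0) = max -> 0.000000
  V(3,1) = exp(-r*dt) * [p*0.000000 + (1-p)*0.000000] = 0.000000; exercise = 0.000000; V(3,1) = max -> 0.000000
  V(3,2) = exp(-r*dt) * [p*0.000000 + (1-p)*7.756408] = 4.179518; exercise = 4.020123; V(3,2) = max -> 4.179518
  V(3,3) = exp(-r*dt) * [p*7.756408 + (1-p)*13.087538] = 10.576892; exercise = 10.726506; V(3,3) = max -> 10.726506
  V(2,0) = exp(-r*dt) * [p*0.000000 + (1-p)*0.000000] = 0.000000; exercise = 0.000000; V(2,0) = max -> 0.000000
  V(2,1) = exp(-r*dt) * [p*0.000000 + (1-p)*4.179518] = 2.252121; exercise = 0.000000; V(2,1) = max -> 2.252121
  V(2,2) = exp(-r*dt) * [p*4.179518 + (1-p)*10.726506] = 7.679227; exercise = 7.756408; V(2,2) = max -> 7.756408
  V(1,0) = exp(-r*dt) * [p*0.000000 + (1-p)*2.252121] = 1.213549; exercise = 0.000000; V(1,0) = max -> 1.213549
  V(1,1) = exp(-r*dt) * [p*2.252121 + (1-p)*7.756408] = 5.202939; exercise = 4.020123; V(1,1) = max -> 5.202939
  V(0,0) = exp(-r*dt) * [p*1.213549 + (1-p)*5.202939] = 3.355056; exercise = 0.000000; V(0,0) = max -> 3.355056

Answer: Price = V(0,0) = 3.3551


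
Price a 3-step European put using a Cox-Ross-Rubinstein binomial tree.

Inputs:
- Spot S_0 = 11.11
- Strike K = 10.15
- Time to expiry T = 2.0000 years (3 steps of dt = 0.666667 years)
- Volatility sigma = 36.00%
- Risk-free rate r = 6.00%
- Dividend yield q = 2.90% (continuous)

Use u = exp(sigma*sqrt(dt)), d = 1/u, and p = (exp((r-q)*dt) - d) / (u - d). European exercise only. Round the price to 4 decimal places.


Answer: Price = V(0,0) = 1.4314

Derivation:
dt = T/N = 0.666667
u = exp(sigma*sqrt(dt)) = 1.341702; d = 1/u = 0.745322
p = (exp((r-q)*dt) - d) / (u - d) = 0.462054
Discount per step: exp(-r*dt) = 0.960789
Stock lattice S(k, i) with i counting down-moves:
  k=0: S(0,0) = 11.1100
  k=1: S(1,0) = 14.9063; S(1,1) = 8.2805
  k=2: S(2,0) = 19.9998; S(2,1) = 11.1100; S(2,2) = 6.1717
  k=3: S(3,0) = 26.8338; S(3,1) = 14.9063; S(3,2) = 8.2805; S(3,3) = 4.5999
Terminal payoffs V(N, i) = max(K - S_T, 0):
  V(3,0) = 0.000000; V(3,1) = 0.000000; V(3,2) = 1.869471; V(3,3) = 5.550124
Backward induction: V(k, i) = exp(-r*dt) * [p * V(k+1, i) + (1-p) * V(k+1, i+1)].
  V(2,0) = exp(-r*dt) * [p*0.000000 + (1-p)*0.000000] = 0.000000
  V(2,1) = exp(-r*dt) * [p*0.000000 + (1-p)*1.869471] = 0.966242
  V(2,2) = exp(-r*dt) * [p*1.869471 + (1-p)*5.550124] = 3.698524
  V(1,0) = exp(-r*dt) * [p*0.000000 + (1-p)*0.966242] = 0.499405
  V(1,1) = exp(-r*dt) * [p*0.966242 + (1-p)*3.698524] = 2.340543
  V(0,0) = exp(-r*dt) * [p*0.499405 + (1-p)*2.340543] = 1.431420


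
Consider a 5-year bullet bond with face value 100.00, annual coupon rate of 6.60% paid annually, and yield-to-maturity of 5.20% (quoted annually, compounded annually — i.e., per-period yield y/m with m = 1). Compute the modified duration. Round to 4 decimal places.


Coupon per period c = face * coupon_rate / m = 6.600000
Periods per year m = 1; per-period yield y/m = 0.052000
Number of cashflows N = 5
Cashflows (t years, CF_t, discount factor 1/(1+y/m)^(m*t), PV):
  t = 1.0000: CF_t = 6.600000, DF = 0.950570, PV = 6.273764
  t = 2.0000: CF_t = 6.600000, DF = 0.903584, PV = 5.963654
  t = 3.0000: CF_t = 6.600000, DF = 0.858920, PV = 5.668873
  t = 4.0000: CF_t = 6.600000, DF = 0.816464, PV = 5.388662
  t = 5.0000: CF_t = 106.600000, DF = 0.776106, PV = 82.732949
Price P = sum_t PV_t = 106.027903
First compute Macaulay numerator sum_t t * PV_t:
  t * PV_t at t = 1.0000: 6.273764
  t * PV_t at t = 2.0000: 11.927308
  t * PV_t at t = 3.0000: 17.006619
  t * PV_t at t = 4.0000: 21.554650
  t * PV_t at t = 5.0000: 413.664746
Macaulay duration D = 470.427087 / 106.027903 = 4.436823
Modified duration = D / (1 + y/m) = 4.436823 / (1 + 0.052000) = 4.217513

Answer: Modified duration = 4.2175


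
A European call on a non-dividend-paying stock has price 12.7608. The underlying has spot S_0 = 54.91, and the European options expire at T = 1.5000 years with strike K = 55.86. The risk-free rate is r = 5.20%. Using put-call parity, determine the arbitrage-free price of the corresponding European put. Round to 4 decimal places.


Answer: Put price = 9.5193

Derivation:
Put-call parity: C - P = S_0 * exp(-qT) - K * exp(-rT).
S_0 * exp(-qT) = 54.9100 * 1.00000000 = 54.91000000
K * exp(-rT) = 55.8600 * 0.92496443 = 51.66851287
P = C - S*exp(-qT) + K*exp(-rT)
P = 12.7608 - 54.91000000 + 51.66851287 = 9.5193


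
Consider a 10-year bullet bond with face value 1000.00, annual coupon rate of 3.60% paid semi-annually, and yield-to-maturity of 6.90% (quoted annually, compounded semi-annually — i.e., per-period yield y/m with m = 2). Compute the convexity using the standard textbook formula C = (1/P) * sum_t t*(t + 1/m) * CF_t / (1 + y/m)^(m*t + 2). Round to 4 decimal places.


Coupon per period c = face * coupon_rate / m = 18.000000
Periods per year m = 2; per-period yield y/m = 0.034500
Number of cashflows N = 20
Cashflows (t years, CF_t, discount factor 1/(1+y/m)^(m*t), PV):
  t = 0.5000: CF_t = 18.000000, DF = 0.966651, PV = 17.399710
  t = 1.0000: CF_t = 18.000000, DF = 0.934413, PV = 16.819439
  t = 1.5000: CF_t = 18.000000, DF = 0.903251, PV = 16.258520
  t = 2.0000: CF_t = 18.000000, DF = 0.873128, PV = 15.716308
  t = 2.5000: CF_t = 18.000000, DF = 0.844010, PV = 15.192178
  t = 3.0000: CF_t = 18.000000, DF = 0.815863, PV = 14.685527
  t = 3.5000: CF_t = 18.000000, DF = 0.788654, PV = 14.195773
  t = 4.0000: CF_t = 18.000000, DF = 0.762353, PV = 13.722352
  t = 4.5000: CF_t = 18.000000, DF = 0.736929, PV = 13.264719
  t = 5.0000: CF_t = 18.000000, DF = 0.712353, PV = 12.822348
  t = 5.5000: CF_t = 18.000000, DF = 0.688596, PV = 12.394730
  t = 6.0000: CF_t = 18.000000, DF = 0.665632, PV = 11.981372
  t = 6.5000: CF_t = 18.000000, DF = 0.643433, PV = 11.581800
  t = 7.0000: CF_t = 18.000000, DF = 0.621975, PV = 11.195554
  t = 7.5000: CF_t = 18.000000, DF = 0.601233, PV = 10.822188
  t = 8.0000: CF_t = 18.000000, DF = 0.581182, PV = 10.461274
  t = 8.5000: CF_t = 18.000000, DF = 0.561800, PV = 10.112397
  t = 9.0000: CF_t = 18.000000, DF = 0.543064, PV = 9.775154
  t = 9.5000: CF_t = 18.000000, DF = 0.524953, PV = 9.449158
  t = 10.0000: CF_t = 1018.000000, DF = 0.507446, PV = 516.580345
Price P = sum_t PV_t = 764.430845
Convexity numerator sum_t t*(t + 1/m) * CF_t / (1+y/m)^(m*t + 2):
  t = 0.5000: term = 8.129260
  t = 1.0000: term = 23.574462
  t = 1.5000: term = 45.576533
  t = 2.0000: term = 73.427635
  t = 2.5000: term = 106.468296
  t = 3.0000: term = 144.084693
  t = 3.5000: term = 185.706064
  t = 4.0000: term = 230.802262
  t = 4.5000: term = 278.881418
  t = 5.0000: term = 329.487740
  t = 5.5000: term = 382.199408
  t = 6.0000: term = 436.626592
  t = 6.5000: term = 492.409561
  t = 7.0000: term = 549.216895
  t = 7.5000: term = 606.743791
  t = 8.0000: term = 664.710452
  t = 8.5000: term = 722.860569
  t = 9.0000: term = 780.959873
  t = 9.5000: term = 838.794773
  t = 10.0000: term = 50683.452052
Convexity = (1/P) * sum = 57584.112327 / 764.430845 = 75.329394

Answer: Convexity = 75.3294
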